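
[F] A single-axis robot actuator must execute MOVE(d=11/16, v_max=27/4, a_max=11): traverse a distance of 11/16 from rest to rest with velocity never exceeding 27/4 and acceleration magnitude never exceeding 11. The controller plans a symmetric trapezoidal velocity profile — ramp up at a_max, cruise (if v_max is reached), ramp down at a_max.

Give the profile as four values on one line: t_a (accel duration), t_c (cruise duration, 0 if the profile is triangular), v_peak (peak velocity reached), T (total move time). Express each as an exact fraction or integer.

t_a=1/4 t_c=0 v_peak=11/4 T=1/2

vₘ²/aₘ = (27/4)²/11 = 729/176
11/16 < 729/176 ⇒ no cruise
v_peak = √(11/16·11) = √(121/16) = 11/4
t_a = (11/4)/11 = 1/4; t_c = 0
T = 2·1/4 = 1/2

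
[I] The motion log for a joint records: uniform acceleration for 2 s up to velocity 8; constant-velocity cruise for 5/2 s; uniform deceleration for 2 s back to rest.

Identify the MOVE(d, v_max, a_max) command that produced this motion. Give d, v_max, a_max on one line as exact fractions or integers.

a_max = 8/2 = 4
d_a = ½·8·2 = 8; d_c = 8·5/2 = 20
d = 2·8 + 20 = 36
t_c = 5/2 > 0 so v_max = 8

d=36 v_max=8 a_max=4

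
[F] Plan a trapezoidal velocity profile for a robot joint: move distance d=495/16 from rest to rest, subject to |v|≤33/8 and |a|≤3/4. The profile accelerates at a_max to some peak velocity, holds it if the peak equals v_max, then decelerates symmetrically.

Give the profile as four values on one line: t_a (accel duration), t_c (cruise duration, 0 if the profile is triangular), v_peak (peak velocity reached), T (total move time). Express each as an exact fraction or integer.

vₘ²/aₘ = (33/8)²/(3/4) = 363/16
495/16 ≥ 363/16 → trapezoidal
t_a = (33/8)/(3/4) = 11/2; v_peak = 33/8
d_cruise = 495/16 − 363/16 = 33/4; t_c = (33/4)/(33/8) = 2
T = 2·11/2 + 2 = 13

t_a=11/2 t_c=2 v_peak=33/8 T=13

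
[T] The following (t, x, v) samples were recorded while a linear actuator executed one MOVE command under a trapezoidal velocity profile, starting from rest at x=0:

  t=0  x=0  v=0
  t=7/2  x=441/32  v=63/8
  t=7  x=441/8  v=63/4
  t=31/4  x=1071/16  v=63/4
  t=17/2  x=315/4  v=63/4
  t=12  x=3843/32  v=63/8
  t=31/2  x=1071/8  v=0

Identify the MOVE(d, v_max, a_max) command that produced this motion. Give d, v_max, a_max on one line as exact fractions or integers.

final state: t=31/2, x=1071/8, v=0 → d = 1071/8
a_max = (63/8−0)/(7/2−0) = 9/4
max v = 63/4 over t∈[7,17/2] → v_max = 63/4
check: 63/4·(7+3/2) = 1071/8 ✓

d=1071/8 v_max=63/4 a_max=9/4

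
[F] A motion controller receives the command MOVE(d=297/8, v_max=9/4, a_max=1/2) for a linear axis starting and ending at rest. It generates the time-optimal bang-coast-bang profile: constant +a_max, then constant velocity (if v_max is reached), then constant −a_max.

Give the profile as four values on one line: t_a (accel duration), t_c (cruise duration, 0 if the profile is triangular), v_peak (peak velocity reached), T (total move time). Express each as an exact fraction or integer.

vₘ²/aₘ = (9/4)²/(1/2) = 81/8
297/8 ≥ 81/8 → trapezoidal
t_a = (9/4)/(1/2) = 9/2; v_peak = 9/4
d_cruise = 297/8 − 81/8 = 27; t_c = 27/(9/4) = 12
T = 2·9/2 + 12 = 21

t_a=9/2 t_c=12 v_peak=9/4 T=21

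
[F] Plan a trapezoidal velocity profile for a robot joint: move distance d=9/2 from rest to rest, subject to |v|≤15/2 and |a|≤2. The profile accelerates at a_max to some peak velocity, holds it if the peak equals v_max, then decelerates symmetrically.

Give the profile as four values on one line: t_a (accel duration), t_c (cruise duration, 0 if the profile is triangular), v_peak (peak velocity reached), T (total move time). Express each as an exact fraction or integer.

(v_max)²/a_max = (15/2)²/2 = 225/8
9/2 < 225/8 so t_c = 0
v_peak = √(9/2·2) = √9 = 3
t_a = 3/2; t_c = 0
T = 2·3/2 = 3

t_a=3/2 t_c=0 v_peak=3 T=3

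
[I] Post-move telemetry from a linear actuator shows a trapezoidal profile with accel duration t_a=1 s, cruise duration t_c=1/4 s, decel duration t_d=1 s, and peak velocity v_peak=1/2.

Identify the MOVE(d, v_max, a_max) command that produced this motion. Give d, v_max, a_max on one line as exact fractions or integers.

a_max = (1/2)/1 = 1/2
d_a = ½·1/2·1 = 1/4; d_c = 1/2·1/4 = 1/8
d = 2·1/4 + 1/8 = 5/8
t_c = 1/4 > 0 → v_max = v_peak = 1/2

d=5/8 v_max=1/2 a_max=1/2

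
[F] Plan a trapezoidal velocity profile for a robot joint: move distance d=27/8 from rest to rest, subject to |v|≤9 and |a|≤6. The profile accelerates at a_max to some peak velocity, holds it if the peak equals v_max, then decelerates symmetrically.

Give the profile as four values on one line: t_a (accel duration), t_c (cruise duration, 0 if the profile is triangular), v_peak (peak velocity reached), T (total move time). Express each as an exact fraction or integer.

t_a=3/4 t_c=0 v_peak=9/2 T=3/2

v_max²/a_max = 9²/6 = 27/2
27/8 < 27/2 ⇒ no cruise
v_peak = √(27/8·6) = √(81/4) = 9/2
t_a = (9/2)/6 = 3/4; t_c = 0
T = 2·3/4 = 3/2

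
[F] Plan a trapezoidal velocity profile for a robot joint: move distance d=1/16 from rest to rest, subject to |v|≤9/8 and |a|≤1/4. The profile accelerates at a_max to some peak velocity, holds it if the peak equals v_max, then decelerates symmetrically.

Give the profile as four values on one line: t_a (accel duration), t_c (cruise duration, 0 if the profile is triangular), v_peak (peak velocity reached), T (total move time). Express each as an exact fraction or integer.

v_max²/a_max = (9/8)²/(1/4) = 81/16
1/16 < 81/16 → triangular
v_peak = √(1/16·1/4) = √(1/64) = 1/8
t_a = (1/8)/(1/4) = 1/2; t_c = 0
T = 2·1/2 = 1

t_a=1/2 t_c=0 v_peak=1/8 T=1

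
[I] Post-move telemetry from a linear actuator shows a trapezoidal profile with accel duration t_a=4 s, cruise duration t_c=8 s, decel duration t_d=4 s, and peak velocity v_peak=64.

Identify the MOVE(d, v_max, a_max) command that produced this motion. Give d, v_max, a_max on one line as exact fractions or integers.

d=768 v_max=64 a_max=16

a_max = 64/4 = 16
d_a = ½·64·4 = 128; d_c = 64·8 = 512
d = 2·128 + 512 = 768
t_c = 8 > 0 so v_max = 64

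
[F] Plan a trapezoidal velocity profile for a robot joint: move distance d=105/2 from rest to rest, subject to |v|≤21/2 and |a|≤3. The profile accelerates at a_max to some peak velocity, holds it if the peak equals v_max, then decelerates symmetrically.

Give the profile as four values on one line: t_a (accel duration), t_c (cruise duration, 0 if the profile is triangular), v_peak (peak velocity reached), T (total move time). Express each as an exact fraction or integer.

vₘ²/aₘ = (21/2)²/3 = 147/4
105/2 ≥ 147/4 → trapezoidal
t_a = (21/2)/3 = 7/2; v_peak = 21/2
d_cruise = 105/2 − 147/4 = 63/4; t_c = (63/4)/(21/2) = 3/2
T = 2·7/2 + 3/2 = 17/2

t_a=7/2 t_c=3/2 v_peak=21/2 T=17/2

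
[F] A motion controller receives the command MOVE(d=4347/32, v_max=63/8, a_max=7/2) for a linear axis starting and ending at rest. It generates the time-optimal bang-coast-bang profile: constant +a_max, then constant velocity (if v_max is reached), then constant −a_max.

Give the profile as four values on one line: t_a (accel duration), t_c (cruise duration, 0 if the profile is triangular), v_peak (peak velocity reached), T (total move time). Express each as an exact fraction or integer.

t_a=9/4 t_c=15 v_peak=63/8 T=39/2

v_max²/a_max = (63/8)²/(7/2) = 567/32
4347/32 ≥ 567/32 so v_max reached
t_a = (63/8)/(7/2) = 9/4; v_peak = 63/8
d_cruise = 4347/32 − 567/32 = 945/8; t_c = (945/8)/(63/8) = 15
T = 2·9/4 + 15 = 39/2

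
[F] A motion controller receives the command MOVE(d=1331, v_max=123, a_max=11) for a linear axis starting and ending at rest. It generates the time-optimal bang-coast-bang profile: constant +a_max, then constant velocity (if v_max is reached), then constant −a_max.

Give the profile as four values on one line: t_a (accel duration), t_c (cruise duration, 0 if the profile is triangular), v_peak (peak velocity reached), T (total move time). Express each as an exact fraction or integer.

v_max²/a_max = 123²/11 = 15129/11
1331 < 15129/11 ⇒ no cruise
v_peak = √(1331·11) = √14641 = 121
t_a = 121/11 = 11; t_c = 0
T = 2·11 = 22

t_a=11 t_c=0 v_peak=121 T=22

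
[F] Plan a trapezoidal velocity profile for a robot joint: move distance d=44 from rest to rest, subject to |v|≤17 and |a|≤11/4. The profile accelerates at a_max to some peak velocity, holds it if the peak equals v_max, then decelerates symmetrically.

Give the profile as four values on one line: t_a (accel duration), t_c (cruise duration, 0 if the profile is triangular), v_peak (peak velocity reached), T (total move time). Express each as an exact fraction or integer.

t_a=4 t_c=0 v_peak=11 T=8

(v_max)²/a_max = 17²/(11/4) = 1156/11
44 < 1156/11 → triangular
v_peak = √(44·11/4) = √121 = 11
t_a = 11/(11/4) = 4; t_c = 0
T = 2·4 = 8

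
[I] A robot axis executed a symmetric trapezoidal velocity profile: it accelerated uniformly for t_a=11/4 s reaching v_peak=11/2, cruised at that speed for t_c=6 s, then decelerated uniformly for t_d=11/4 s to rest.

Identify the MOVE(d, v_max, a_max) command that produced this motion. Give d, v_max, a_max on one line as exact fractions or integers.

a_max = (11/2)/(11/4) = 2
d_a = ½·11/2·11/4 = 121/16; d_c = 11/2·6 = 33
d = 2·121/16 + 33 = 385/8
t_c = 6 > 0 so v_max = 11/2

d=385/8 v_max=11/2 a_max=2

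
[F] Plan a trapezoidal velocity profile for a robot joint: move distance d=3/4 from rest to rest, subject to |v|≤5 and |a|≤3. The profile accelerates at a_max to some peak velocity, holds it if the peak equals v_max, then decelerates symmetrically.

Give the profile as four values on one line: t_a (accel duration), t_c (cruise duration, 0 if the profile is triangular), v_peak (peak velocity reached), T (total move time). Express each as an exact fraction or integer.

v_max²/a_max = 5²/3 = 25/3
3/4 < 25/3 ⇒ no cruise
v_peak = √(3/4·3) = √(9/4) = 3/2
t_a = (3/2)/3 = 1/2; t_c = 0
T = 2·1/2 = 1

t_a=1/2 t_c=0 v_peak=3/2 T=1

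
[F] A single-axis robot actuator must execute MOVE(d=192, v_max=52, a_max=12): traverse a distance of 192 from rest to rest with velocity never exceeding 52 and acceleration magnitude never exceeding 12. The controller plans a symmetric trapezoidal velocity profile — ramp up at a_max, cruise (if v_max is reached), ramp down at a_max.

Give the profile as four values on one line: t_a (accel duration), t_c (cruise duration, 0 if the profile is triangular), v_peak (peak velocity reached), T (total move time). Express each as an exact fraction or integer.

(v_max)²/a_max = 52²/12 = 676/3
192 < 676/3 → triangular
v_peak = √(192·12) = √2304 = 48
t_a = 48/12 = 4; t_c = 0
T = 2·4 = 8

t_a=4 t_c=0 v_peak=48 T=8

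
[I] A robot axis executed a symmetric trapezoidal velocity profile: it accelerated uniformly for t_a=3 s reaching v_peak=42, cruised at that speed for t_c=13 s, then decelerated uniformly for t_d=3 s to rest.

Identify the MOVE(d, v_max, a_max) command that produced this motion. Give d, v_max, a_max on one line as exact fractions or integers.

d=672 v_max=42 a_max=14

a_max = 42/3 = 14
d_a = ½·42·3 = 63; d_c = 42·13 = 546
d = 2·63 + 546 = 672
t_c = 13 > 0 so v_max = 42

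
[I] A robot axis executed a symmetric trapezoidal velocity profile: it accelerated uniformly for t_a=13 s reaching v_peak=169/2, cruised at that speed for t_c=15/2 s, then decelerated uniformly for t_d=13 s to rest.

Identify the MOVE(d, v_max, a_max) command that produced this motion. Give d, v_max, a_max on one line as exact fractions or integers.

d=6929/4 v_max=169/2 a_max=13/2

a_max = (169/2)/13 = 13/2
d_a = ½·169/2·13 = 2197/4; d_c = 169/2·15/2 = 2535/4
d = 2·2197/4 + 2535/4 = 6929/4
t_c = 15/2 > 0 so v_max = 169/2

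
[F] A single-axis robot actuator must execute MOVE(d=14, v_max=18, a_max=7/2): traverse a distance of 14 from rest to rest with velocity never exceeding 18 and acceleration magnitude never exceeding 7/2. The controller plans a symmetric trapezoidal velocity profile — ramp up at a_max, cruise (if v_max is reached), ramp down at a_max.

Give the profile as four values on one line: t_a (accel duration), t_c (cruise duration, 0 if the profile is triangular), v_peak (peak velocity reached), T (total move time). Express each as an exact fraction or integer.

vₘ²/aₘ = 18²/(7/2) = 648/7
14 < 648/7 so t_c = 0
v_peak = √(14·7/2) = √49 = 7
t_a = 7/(7/2) = 2; t_c = 0
T = 2·2 = 4

t_a=2 t_c=0 v_peak=7 T=4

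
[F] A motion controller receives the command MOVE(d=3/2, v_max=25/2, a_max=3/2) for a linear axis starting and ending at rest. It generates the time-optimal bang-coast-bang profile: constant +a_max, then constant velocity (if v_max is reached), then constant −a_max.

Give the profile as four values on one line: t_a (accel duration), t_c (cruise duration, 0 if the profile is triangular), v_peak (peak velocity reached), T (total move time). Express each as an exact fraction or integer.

vₘ²/aₘ = (25/2)²/(3/2) = 625/6
3/2 < 625/6 so t_c = 0
v_peak = √(3/2·3/2) = √(9/4) = 3/2
t_a = (3/2)/(3/2) = 1; t_c = 0
T = 2·1 = 2

t_a=1 t_c=0 v_peak=3/2 T=2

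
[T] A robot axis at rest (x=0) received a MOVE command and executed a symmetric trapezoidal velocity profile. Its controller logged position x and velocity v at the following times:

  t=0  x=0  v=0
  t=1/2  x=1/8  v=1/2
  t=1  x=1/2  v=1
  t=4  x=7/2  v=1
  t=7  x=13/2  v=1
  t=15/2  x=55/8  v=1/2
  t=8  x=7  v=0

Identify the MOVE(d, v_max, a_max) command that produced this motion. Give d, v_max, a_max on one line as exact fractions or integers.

final state: t=8, x=7, v=0 → d = 7
a_max = (1/2−0)/(1/2−0) = 1
max v = 1 over t∈[1,7] → v_max = 1
check: 1·(1+6) = 7 ✓

d=7 v_max=1 a_max=1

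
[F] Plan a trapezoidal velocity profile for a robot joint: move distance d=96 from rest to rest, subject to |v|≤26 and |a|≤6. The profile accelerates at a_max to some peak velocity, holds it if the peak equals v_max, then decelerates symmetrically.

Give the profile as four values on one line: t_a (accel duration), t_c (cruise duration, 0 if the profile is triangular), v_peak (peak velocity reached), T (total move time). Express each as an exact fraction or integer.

v_max²/a_max = 26²/6 = 338/3
96 < 338/3 so t_c = 0
v_peak = √(96·6) = √576 = 24
t_a = 24/6 = 4; t_c = 0
T = 2·4 = 8

t_a=4 t_c=0 v_peak=24 T=8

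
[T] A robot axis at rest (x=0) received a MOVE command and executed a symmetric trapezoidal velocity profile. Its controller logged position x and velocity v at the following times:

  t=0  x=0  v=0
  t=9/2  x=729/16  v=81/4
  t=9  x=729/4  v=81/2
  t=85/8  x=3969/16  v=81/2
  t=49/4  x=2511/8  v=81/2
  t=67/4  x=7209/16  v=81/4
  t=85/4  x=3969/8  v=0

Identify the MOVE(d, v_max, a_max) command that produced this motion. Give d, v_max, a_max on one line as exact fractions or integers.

final state: t=85/4, x=3969/8, v=0 → d = 3969/8
a_max = (81/4−0)/(9/2−0) = 9/2
max v = 81/2 over t∈[9,49/4] → v_max = 81/2
check: 81/2·(9+13/4) = 3969/8 ✓

d=3969/8 v_max=81/2 a_max=9/2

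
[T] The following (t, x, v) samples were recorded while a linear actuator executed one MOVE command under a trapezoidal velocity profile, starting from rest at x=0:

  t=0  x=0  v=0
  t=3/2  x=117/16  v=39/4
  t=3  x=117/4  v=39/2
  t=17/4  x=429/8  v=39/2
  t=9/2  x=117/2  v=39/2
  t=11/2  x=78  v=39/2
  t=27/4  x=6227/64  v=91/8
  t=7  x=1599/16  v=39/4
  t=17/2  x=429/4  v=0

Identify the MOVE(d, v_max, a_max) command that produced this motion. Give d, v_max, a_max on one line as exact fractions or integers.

d=429/4 v_max=39/2 a_max=13/2

final state: t=17/2, x=429/4, v=0 → d = 429/4
a_max = (39/4−0)/(3/2−0) = 13/2
max v = 39/2 over t∈[3,11/2] → v_max = 39/2
check: 39/2·(3+5/2) = 429/4 ✓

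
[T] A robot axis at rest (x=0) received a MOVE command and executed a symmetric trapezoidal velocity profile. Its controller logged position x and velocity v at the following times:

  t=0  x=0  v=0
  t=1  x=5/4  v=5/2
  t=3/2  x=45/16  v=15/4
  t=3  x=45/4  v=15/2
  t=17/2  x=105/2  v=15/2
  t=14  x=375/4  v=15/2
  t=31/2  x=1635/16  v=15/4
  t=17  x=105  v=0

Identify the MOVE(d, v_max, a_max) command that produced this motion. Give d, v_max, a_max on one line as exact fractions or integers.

d=105 v_max=15/2 a_max=5/2

final state: t=17, x=105, v=0 → d = 105
a_max = (5/2−0)/(1−0) = 5/2
max v = 15/2 over t∈[3,14] → v_max = 15/2
check: 15/2·(3+11) = 105 ✓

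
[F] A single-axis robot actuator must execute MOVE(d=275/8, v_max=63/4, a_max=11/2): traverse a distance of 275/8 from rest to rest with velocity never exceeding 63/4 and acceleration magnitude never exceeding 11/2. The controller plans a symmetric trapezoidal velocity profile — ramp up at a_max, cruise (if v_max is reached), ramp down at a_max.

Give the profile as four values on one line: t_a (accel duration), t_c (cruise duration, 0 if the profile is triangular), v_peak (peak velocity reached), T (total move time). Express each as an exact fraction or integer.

(v_max)²/a_max = (63/4)²/(11/2) = 3969/88
275/8 < 3969/88 → triangular
v_peak = √(275/8·11/2) = √(3025/16) = 55/4
t_a = (55/4)/(11/2) = 5/2; t_c = 0
T = 2·5/2 = 5

t_a=5/2 t_c=0 v_peak=55/4 T=5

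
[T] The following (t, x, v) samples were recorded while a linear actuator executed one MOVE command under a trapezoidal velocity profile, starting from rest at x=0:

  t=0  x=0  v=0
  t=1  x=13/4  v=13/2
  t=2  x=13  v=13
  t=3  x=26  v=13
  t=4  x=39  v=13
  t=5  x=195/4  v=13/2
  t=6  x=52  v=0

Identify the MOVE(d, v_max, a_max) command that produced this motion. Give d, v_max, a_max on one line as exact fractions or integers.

d=52 v_max=13 a_max=13/2

final state: t=6, x=52, v=0 → d = 52
a_max = (13/2−0)/(1−0) = 13/2
max v = 13 over t∈[2,4] → v_max = 13
check: 13·(2+2) = 52 ✓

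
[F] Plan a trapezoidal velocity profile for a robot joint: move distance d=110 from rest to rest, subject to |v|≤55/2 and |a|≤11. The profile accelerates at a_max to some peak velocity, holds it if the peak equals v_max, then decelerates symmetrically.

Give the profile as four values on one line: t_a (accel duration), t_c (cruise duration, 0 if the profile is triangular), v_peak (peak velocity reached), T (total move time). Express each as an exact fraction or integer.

v_max²/a_max = (55/2)²/11 = 275/4
110 ≥ 275/4 so v_max reached
t_a = (55/2)/11 = 5/2; v_peak = 55/2
d_cruise = 110 − 275/4 = 165/4; t_c = (165/4)/(55/2) = 3/2
T = 2·5/2 + 3/2 = 13/2

t_a=5/2 t_c=3/2 v_peak=55/2 T=13/2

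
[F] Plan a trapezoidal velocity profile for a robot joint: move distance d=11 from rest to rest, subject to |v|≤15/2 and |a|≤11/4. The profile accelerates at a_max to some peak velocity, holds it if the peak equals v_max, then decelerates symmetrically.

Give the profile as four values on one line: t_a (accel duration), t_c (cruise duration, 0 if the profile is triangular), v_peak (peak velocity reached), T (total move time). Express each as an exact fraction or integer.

t_a=2 t_c=0 v_peak=11/2 T=4

v_max²/a_max = (15/2)²/(11/4) = 225/11
11 < 225/11 ⇒ no cruise
v_peak = √(11·11/4) = √(121/4) = 11/2
t_a = (11/2)/(11/4) = 2; t_c = 0
T = 2·2 = 4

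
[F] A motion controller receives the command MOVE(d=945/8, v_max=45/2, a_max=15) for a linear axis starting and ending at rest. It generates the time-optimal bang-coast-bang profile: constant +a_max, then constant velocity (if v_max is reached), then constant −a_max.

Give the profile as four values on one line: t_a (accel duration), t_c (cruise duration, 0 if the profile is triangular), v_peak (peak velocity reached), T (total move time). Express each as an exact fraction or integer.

vₘ²/aₘ = (45/2)²/15 = 135/4
945/8 ≥ 135/4 ⇒ cruise phase
t_a = (45/2)/15 = 3/2; v_peak = 45/2
d_cruise = 945/8 − 135/4 = 675/8; t_c = (675/8)/(45/2) = 15/4
T = 2·3/2 + 15/4 = 27/4

t_a=3/2 t_c=15/4 v_peak=45/2 T=27/4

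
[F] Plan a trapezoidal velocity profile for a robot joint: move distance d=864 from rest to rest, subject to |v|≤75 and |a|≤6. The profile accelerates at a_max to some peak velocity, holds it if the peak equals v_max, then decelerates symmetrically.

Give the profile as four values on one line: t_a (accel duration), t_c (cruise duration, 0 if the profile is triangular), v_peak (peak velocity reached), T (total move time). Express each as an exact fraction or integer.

v_max²/a_max = 75²/6 = 1875/2
864 < 1875/2 so t_c = 0
v_peak = √(864·6) = √5184 = 72
t_a = 72/6 = 12; t_c = 0
T = 2·12 = 24

t_a=12 t_c=0 v_peak=72 T=24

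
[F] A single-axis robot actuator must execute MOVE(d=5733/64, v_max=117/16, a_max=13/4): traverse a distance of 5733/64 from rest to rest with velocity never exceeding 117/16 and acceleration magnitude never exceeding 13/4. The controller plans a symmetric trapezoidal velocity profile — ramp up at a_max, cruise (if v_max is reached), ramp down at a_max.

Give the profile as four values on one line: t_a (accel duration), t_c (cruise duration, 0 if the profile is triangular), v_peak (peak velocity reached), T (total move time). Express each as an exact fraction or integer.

t_a=9/4 t_c=10 v_peak=117/16 T=29/2

vₘ²/aₘ = (117/16)²/(13/4) = 1053/64
5733/64 ≥ 1053/64 so v_max reached
t_a = (117/16)/(13/4) = 9/4; v_peak = 117/16
d_cruise = 5733/64 − 1053/64 = 585/8; t_c = (585/8)/(117/16) = 10
T = 2·9/4 + 10 = 29/2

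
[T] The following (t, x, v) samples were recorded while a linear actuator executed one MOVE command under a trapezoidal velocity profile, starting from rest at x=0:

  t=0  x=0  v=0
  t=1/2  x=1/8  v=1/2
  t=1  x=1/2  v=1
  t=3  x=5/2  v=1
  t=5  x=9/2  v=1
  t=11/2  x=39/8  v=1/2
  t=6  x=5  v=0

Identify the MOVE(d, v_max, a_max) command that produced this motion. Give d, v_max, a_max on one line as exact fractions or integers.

final state: t=6, x=5, v=0 → d = 5
a_max = (1/2−0)/(1/2−0) = 1
max v = 1 over t∈[1,5] → v_max = 1
check: 1·(1+4) = 5 ✓

d=5 v_max=1 a_max=1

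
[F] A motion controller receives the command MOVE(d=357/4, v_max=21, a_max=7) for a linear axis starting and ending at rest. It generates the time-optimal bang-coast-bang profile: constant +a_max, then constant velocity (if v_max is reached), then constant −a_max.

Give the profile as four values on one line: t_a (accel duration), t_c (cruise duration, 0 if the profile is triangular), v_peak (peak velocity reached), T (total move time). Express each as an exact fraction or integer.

t_a=3 t_c=5/4 v_peak=21 T=29/4

(v_max)²/a_max = 21²/7 = 63
357/4 ≥ 63 ⇒ cruise phase
t_a = 21/7 = 3; v_peak = 21
d_cruise = 357/4 − 63 = 105/4; t_c = (105/4)/21 = 5/4
T = 2·3 + 5/4 = 29/4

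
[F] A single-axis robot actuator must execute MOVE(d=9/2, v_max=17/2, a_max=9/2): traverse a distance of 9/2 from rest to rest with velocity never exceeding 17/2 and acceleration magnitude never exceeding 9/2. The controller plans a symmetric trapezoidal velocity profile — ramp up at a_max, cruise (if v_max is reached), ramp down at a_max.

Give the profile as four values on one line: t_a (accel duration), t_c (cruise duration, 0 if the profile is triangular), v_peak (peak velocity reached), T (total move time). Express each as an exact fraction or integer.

t_a=1 t_c=0 v_peak=9/2 T=2

(v_max)²/a_max = (17/2)²/(9/2) = 289/18
9/2 < 289/18 ⇒ no cruise
v_peak = √(9/2·9/2) = √(81/4) = 9/2
t_a = (9/2)/(9/2) = 1; t_c = 0
T = 2·1 = 2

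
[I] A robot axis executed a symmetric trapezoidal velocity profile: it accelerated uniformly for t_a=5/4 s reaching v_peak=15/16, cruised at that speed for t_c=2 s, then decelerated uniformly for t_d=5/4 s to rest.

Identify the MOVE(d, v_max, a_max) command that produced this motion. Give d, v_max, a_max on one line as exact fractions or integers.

d=195/64 v_max=15/16 a_max=3/4

a_max = (15/16)/(5/4) = 3/4
d_a = ½·15/16·5/4 = 75/128; d_c = 15/16·2 = 15/8
d = 2·75/128 + 15/8 = 195/64
t_c = 2 > 0 ⇒ limit active, v_max = 15/16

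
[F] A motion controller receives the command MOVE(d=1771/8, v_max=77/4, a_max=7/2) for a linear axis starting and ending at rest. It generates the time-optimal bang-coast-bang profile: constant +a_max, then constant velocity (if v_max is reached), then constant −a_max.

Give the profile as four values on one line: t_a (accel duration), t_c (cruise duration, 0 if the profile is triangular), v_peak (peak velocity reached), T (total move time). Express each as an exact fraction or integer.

t_a=11/2 t_c=6 v_peak=77/4 T=17

(v_max)²/a_max = (77/4)²/(7/2) = 847/8
1771/8 ≥ 847/8 → trapezoidal
t_a = (77/4)/(7/2) = 11/2; v_peak = 77/4
d_cruise = 1771/8 − 847/8 = 231/2; t_c = (231/2)/(77/4) = 6
T = 2·11/2 + 6 = 17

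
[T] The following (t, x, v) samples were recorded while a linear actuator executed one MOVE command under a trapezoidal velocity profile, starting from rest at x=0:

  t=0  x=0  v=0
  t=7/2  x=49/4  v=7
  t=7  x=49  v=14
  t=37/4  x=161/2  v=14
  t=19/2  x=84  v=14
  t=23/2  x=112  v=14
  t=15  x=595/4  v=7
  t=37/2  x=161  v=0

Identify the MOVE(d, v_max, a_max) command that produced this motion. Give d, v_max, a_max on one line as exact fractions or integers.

d=161 v_max=14 a_max=2

final state: t=37/2, x=161, v=0 → d = 161
a_max = (7−0)/(7/2−0) = 2
max v = 14 over t∈[7,23/2] → v_max = 14
check: 14·(7+9/2) = 161 ✓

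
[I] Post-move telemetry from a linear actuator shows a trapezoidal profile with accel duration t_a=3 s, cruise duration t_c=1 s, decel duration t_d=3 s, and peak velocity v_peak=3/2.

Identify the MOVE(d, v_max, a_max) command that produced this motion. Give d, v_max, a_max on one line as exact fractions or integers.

a_max = (3/2)/3 = 1/2
d_a = ½·3/2·3 = 9/4; d_c = 3/2·1 = 3/2
d = 2·9/4 + 3/2 = 6
t_c = 1 > 0 → v_max = v_peak = 3/2

d=6 v_max=3/2 a_max=1/2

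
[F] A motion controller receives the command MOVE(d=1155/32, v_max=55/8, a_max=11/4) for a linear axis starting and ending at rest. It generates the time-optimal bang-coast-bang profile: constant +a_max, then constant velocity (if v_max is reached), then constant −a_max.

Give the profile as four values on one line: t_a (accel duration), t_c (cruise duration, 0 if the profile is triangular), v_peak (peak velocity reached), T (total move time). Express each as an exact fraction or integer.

t_a=5/2 t_c=11/4 v_peak=55/8 T=31/4

v_max²/a_max = (55/8)²/(11/4) = 275/16
1155/32 ≥ 275/16 so v_max reached
t_a = (55/8)/(11/4) = 5/2; v_peak = 55/8
d_cruise = 1155/32 − 275/16 = 605/32; t_c = (605/32)/(55/8) = 11/4
T = 2·5/2 + 11/4 = 31/4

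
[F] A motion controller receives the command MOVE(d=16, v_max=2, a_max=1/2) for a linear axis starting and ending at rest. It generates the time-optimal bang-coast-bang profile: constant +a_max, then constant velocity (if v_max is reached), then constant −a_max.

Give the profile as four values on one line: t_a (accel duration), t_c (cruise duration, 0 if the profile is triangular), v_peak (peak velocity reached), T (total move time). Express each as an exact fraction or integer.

v_max²/a_max = 2²/(1/2) = 8
16 ≥ 8 ⇒ cruise phase
t_a = 2/(1/2) = 4; v_peak = 2
d_cruise = 16 − 8 = 8; t_c = 8/2 = 4
T = 2·4 + 4 = 12

t_a=4 t_c=4 v_peak=2 T=12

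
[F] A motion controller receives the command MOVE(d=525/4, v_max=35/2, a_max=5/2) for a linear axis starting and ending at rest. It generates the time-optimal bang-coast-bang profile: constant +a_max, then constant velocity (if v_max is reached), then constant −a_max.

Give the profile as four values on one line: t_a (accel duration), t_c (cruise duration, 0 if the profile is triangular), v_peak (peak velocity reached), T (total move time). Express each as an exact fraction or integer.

t_a=7 t_c=1/2 v_peak=35/2 T=29/2

(v_max)²/a_max = (35/2)²/(5/2) = 245/2
525/4 ≥ 245/2 ⇒ cruise phase
t_a = (35/2)/(5/2) = 7; v_peak = 35/2
d_cruise = 525/4 − 245/2 = 35/4; t_c = (35/4)/(35/2) = 1/2
T = 2·7 + 1/2 = 29/2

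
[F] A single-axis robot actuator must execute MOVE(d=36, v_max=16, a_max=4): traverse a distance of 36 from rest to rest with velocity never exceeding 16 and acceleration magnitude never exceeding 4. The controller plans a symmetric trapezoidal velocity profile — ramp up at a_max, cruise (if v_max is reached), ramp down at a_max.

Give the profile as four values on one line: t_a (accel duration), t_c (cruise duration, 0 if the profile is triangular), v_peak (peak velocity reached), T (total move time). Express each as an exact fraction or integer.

t_a=3 t_c=0 v_peak=12 T=6

v_max²/a_max = 16²/4 = 64
36 < 64 ⇒ no cruise
v_peak = √(36·4) = √144 = 12
t_a = 12/4 = 3; t_c = 0
T = 2·3 = 6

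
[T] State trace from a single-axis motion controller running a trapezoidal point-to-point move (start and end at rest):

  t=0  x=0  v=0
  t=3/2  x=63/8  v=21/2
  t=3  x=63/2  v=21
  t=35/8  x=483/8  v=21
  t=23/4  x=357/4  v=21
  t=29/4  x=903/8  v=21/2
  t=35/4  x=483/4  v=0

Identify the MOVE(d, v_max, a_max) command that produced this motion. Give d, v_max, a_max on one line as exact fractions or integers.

d=483/4 v_max=21 a_max=7

final state: t=35/4, x=483/4, v=0 → d = 483/4
a_max = (21/2−0)/(3/2−0) = 7
max v = 21 over t∈[3,23/4] → v_max = 21
check: 21·(3+11/4) = 483/4 ✓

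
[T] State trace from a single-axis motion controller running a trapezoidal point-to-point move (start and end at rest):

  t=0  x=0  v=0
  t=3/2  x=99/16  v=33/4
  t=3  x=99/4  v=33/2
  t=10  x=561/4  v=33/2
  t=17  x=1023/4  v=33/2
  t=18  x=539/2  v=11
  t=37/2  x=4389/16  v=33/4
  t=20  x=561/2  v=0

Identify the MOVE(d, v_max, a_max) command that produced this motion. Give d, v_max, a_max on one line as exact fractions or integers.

final state: t=20, x=561/2, v=0 → d = 561/2
a_max = (33/4−0)/(3/2−0) = 11/2
max v = 33/2 over t∈[3,17] → v_max = 33/2
check: 33/2·(3+14) = 561/2 ✓

d=561/2 v_max=33/2 a_max=11/2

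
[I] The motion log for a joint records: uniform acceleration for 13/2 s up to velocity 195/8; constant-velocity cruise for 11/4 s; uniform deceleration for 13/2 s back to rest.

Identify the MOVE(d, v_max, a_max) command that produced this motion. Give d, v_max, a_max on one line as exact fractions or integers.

d=7215/32 v_max=195/8 a_max=15/4

a_max = (195/8)/(13/2) = 15/4
d_a = ½·195/8·13/2 = 2535/32; d_c = 195/8·11/4 = 2145/32
d = 2·2535/32 + 2145/32 = 7215/32
t_c = 11/4 > 0 → v_max = v_peak = 195/8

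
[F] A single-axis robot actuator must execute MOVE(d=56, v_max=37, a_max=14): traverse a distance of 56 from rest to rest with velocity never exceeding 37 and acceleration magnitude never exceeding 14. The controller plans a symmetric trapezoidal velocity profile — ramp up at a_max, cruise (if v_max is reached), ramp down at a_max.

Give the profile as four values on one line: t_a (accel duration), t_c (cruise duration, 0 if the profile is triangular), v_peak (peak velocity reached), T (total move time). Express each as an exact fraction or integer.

(v_max)²/a_max = 37²/14 = 1369/14
56 < 1369/14 → triangular
v_peak = √(56·14) = √784 = 28
t_a = 28/14 = 2; t_c = 0
T = 2·2 = 4

t_a=2 t_c=0 v_peak=28 T=4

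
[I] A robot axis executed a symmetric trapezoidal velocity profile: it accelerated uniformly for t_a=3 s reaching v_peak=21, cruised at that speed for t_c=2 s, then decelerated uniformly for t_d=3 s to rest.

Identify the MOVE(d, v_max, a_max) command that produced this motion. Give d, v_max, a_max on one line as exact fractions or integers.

d=105 v_max=21 a_max=7

a_max = 21/3 = 7
d_a = ½·21·3 = 63/2; d_c = 21·2 = 42
d = 2·63/2 + 42 = 105
t_c = 2 > 0 ⇒ limit active, v_max = 21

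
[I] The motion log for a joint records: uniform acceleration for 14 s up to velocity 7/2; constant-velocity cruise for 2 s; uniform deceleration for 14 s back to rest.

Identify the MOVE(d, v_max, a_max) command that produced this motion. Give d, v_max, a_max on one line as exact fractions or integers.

d=56 v_max=7/2 a_max=1/4

a_max = (7/2)/14 = 1/4
d_a = ½·7/2·14 = 49/2; d_c = 7/2·2 = 7
d = 2·49/2 + 7 = 56
t_c = 2 > 0 ⇒ limit active, v_max = 7/2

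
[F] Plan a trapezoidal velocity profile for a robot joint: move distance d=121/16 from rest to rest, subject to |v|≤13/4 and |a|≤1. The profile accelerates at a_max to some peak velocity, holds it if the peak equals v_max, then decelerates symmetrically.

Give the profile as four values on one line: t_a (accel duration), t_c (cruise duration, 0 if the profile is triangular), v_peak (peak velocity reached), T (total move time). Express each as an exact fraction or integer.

(v_max)²/a_max = (13/4)²/1 = 169/16
121/16 < 169/16 ⇒ no cruise
v_peak = √(121/16·1) = √(121/16) = 11/4
t_a = (11/4)/1 = 11/4; t_c = 0
T = 2·11/4 = 11/2

t_a=11/4 t_c=0 v_peak=11/4 T=11/2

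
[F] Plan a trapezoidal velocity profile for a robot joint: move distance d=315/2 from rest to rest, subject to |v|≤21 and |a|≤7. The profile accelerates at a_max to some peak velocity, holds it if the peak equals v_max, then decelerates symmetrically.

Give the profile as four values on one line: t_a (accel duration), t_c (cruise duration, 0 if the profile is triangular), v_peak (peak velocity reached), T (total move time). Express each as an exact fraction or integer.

t_a=3 t_c=9/2 v_peak=21 T=21/2

(v_max)²/a_max = 21²/7 = 63
315/2 ≥ 63 so v_max reached
t_a = 21/7 = 3; v_peak = 21
d_cruise = 315/2 − 63 = 189/2; t_c = (189/2)/21 = 9/2
T = 2·3 + 9/2 = 21/2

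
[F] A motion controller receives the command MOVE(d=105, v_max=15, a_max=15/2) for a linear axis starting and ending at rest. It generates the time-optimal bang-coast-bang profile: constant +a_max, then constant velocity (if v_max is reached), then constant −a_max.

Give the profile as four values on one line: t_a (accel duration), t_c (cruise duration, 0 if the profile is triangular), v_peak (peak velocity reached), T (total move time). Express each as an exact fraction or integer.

vₘ²/aₘ = 15²/(15/2) = 30
105 ≥ 30 ⇒ cruise phase
t_a = 15/(15/2) = 2; v_peak = 15
d_cruise = 105 − 30 = 75; t_c = 75/15 = 5
T = 2·2 + 5 = 9

t_a=2 t_c=5 v_peak=15 T=9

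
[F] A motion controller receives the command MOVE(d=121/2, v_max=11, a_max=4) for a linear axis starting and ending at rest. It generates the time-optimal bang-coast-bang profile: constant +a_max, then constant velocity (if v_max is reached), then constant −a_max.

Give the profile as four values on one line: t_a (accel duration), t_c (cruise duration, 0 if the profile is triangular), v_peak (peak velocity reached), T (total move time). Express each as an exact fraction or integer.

v_max²/a_max = 11²/4 = 121/4
121/2 ≥ 121/4 → trapezoidal
t_a = 11/4; v_peak = 11
d_cruise = 121/2 − 121/4 = 121/4; t_c = (121/4)/11 = 11/4
T = 2·11/4 + 11/4 = 33/4

t_a=11/4 t_c=11/4 v_peak=11 T=33/4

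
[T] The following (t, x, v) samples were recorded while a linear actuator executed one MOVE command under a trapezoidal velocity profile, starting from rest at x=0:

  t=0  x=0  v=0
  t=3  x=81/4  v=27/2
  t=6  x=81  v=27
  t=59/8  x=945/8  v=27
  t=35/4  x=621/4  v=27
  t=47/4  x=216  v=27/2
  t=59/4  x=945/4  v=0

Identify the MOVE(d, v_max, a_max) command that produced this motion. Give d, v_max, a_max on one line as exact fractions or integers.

final state: t=59/4, x=945/4, v=0 → d = 945/4
a_max = (27/2−0)/(3−0) = 9/2
max v = 27 over t∈[6,35/4] → v_max = 27
check: 27·(6+11/4) = 945/4 ✓

d=945/4 v_max=27 a_max=9/2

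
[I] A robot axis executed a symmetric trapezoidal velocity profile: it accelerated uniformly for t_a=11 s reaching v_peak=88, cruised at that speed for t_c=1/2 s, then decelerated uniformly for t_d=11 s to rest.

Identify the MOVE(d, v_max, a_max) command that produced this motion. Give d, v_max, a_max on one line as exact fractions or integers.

a_max = 88/11 = 8
d_a = ½·88·11 = 484; d_c = 88·1/2 = 44
d = 2·484 + 44 = 1012
t_c = 1/2 > 0 → v_max = v_peak = 88

d=1012 v_max=88 a_max=8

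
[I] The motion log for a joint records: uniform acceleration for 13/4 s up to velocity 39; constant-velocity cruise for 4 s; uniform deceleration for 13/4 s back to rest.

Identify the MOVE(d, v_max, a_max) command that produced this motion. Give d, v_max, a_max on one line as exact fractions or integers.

d=1131/4 v_max=39 a_max=12

a_max = 39/(13/4) = 12
d_a = ½·39·13/4 = 507/8; d_c = 39·4 = 156
d = 2·507/8 + 156 = 1131/4
t_c = 4 > 0 so v_max = 39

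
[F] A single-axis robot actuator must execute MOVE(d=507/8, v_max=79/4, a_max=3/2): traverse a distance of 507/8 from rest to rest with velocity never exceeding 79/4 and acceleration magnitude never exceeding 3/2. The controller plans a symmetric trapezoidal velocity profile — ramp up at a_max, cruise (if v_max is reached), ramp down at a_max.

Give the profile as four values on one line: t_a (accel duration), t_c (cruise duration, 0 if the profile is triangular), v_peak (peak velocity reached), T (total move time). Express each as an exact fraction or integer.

v_max²/a_max = (79/4)²/(3/2) = 6241/24
507/8 < 6241/24 so t_c = 0
v_peak = √(507/8·3/2) = √(1521/16) = 39/4
t_a = (39/4)/(3/2) = 13/2; t_c = 0
T = 2·13/2 = 13

t_a=13/2 t_c=0 v_peak=39/4 T=13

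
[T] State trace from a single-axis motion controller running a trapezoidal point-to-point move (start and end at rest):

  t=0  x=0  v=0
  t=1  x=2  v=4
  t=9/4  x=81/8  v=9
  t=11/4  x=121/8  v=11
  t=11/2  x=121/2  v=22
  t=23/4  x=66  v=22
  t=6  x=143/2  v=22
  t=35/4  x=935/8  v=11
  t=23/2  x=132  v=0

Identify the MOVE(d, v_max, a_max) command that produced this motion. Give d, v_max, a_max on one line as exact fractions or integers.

d=132 v_max=22 a_max=4

final state: t=23/2, x=132, v=0 → d = 132
a_max = (4−0)/(1−0) = 4
max v = 22 over t∈[11/2,6] → v_max = 22
check: 22·(11/2+1/2) = 132 ✓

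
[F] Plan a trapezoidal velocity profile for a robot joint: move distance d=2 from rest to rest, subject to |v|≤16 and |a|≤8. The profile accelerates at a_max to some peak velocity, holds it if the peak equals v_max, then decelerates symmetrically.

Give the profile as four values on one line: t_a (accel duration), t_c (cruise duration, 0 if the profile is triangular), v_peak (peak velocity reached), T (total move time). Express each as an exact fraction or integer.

vₘ²/aₘ = 16²/8 = 32
2 < 32 ⇒ no cruise
v_peak = √(2·8) = √16 = 4
t_a = 4/8 = 1/2; t_c = 0
T = 2·1/2 = 1

t_a=1/2 t_c=0 v_peak=4 T=1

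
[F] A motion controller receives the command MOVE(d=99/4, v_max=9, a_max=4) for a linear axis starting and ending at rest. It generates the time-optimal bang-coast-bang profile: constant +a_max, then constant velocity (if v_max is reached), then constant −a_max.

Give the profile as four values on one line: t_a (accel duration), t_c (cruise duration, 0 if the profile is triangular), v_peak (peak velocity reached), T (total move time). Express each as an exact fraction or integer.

(v_max)²/a_max = 9²/4 = 81/4
99/4 ≥ 81/4 ⇒ cruise phase
t_a = 9/4; v_peak = 9
d_cruise = 99/4 − 81/4 = 9/2; t_c = (9/2)/9 = 1/2
T = 2·9/4 + 1/2 = 5

t_a=9/4 t_c=1/2 v_peak=9 T=5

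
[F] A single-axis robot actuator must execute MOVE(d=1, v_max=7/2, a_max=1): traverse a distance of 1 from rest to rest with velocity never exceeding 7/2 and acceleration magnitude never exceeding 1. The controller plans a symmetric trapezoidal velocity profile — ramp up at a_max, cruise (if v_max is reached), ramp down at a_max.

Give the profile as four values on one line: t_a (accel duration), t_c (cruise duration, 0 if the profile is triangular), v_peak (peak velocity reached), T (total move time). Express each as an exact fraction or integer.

t_a=1 t_c=0 v_peak=1 T=2

v_max²/a_max = (7/2)²/1 = 49/4
1 < 49/4 → triangular
v_peak = √(1·1) = √1 = 1
t_a = 1/1 = 1; t_c = 0
T = 2·1 = 2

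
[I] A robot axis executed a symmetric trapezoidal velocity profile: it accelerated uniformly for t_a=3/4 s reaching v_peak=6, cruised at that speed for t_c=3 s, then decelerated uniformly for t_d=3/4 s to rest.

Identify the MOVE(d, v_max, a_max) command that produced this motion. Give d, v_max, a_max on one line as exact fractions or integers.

a_max = 6/(3/4) = 8
d_a = ½·6·3/4 = 9/4; d_c = 6·3 = 18
d = 2·9/4 + 18 = 45/2
t_c = 3 > 0 → v_max = v_peak = 6

d=45/2 v_max=6 a_max=8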